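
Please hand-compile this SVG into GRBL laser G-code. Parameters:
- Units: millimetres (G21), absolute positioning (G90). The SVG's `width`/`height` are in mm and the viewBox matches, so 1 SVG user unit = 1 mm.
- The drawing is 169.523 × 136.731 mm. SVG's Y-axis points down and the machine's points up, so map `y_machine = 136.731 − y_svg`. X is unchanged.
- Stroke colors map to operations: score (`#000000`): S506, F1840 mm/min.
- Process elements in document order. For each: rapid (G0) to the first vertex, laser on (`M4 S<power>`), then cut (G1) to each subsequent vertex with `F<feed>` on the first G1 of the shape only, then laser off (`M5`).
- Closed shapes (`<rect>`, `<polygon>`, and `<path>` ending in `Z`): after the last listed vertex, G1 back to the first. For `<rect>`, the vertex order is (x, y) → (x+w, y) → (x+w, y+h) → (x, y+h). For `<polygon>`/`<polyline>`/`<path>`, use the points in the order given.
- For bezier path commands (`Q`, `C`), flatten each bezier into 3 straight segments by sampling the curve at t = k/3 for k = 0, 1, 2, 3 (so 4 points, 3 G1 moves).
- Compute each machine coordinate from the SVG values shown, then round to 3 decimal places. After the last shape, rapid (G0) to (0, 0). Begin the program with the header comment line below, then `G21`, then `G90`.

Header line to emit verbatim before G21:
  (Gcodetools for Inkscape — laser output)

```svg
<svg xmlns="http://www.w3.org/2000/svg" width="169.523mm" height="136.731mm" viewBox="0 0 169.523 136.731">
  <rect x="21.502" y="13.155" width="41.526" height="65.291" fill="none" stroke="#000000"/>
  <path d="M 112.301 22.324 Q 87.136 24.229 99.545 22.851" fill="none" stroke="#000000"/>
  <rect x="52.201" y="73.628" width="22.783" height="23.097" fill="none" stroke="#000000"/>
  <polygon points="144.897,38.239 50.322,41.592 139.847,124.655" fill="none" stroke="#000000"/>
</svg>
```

1 u = 1 mm; y_m = 136.731 − y.

[1] `<rect>` rectangle, #000000→score S506 F1840: (21.502,123.576) → (63.028,123.576) → (63.028,58.285) → (21.502,58.285) → (21.502,123.576) (closed)

[2] `<path>` quadratic bezier, #000000→score S506 F1840: (112.301,114.407) → (99.699,113.502) → (95.447,113.326) → (99.545,113.880)

[3] `<rect>` rectangle, #000000→score S506 F1840: (52.201,63.103) → (74.984,63.103) → (74.984,40.006) → (52.201,40.006) → (52.201,63.103) (closed)

[4] `<polygon>` closed polygon, #000000→score S506 F1840: (144.897,98.492) → (50.322,95.139) → (139.847,12.076) → (144.897,98.492) (closed)

(Gcodetools for Inkscape — laser output)
G21
G90
G0 X21.502 Y123.576
M4 S506
G1 X63.028 Y123.576 F1840
G1 X63.028 Y58.285
G1 X21.502 Y58.285
G1 X21.502 Y123.576
M5
G0 X112.301 Y114.407
M4 S506
G1 X99.699 Y113.502 F1840
G1 X95.447 Y113.326
G1 X99.545 Y113.880
M5
G0 X52.201 Y63.103
M4 S506
G1 X74.984 Y63.103 F1840
G1 X74.984 Y40.006
G1 X52.201 Y40.006
G1 X52.201 Y63.103
M5
G0 X144.897 Y98.492
M4 S506
G1 X50.322 Y95.139 F1840
G1 X139.847 Y12.076
G1 X144.897 Y98.492
M5
G0 X0.000 Y0.000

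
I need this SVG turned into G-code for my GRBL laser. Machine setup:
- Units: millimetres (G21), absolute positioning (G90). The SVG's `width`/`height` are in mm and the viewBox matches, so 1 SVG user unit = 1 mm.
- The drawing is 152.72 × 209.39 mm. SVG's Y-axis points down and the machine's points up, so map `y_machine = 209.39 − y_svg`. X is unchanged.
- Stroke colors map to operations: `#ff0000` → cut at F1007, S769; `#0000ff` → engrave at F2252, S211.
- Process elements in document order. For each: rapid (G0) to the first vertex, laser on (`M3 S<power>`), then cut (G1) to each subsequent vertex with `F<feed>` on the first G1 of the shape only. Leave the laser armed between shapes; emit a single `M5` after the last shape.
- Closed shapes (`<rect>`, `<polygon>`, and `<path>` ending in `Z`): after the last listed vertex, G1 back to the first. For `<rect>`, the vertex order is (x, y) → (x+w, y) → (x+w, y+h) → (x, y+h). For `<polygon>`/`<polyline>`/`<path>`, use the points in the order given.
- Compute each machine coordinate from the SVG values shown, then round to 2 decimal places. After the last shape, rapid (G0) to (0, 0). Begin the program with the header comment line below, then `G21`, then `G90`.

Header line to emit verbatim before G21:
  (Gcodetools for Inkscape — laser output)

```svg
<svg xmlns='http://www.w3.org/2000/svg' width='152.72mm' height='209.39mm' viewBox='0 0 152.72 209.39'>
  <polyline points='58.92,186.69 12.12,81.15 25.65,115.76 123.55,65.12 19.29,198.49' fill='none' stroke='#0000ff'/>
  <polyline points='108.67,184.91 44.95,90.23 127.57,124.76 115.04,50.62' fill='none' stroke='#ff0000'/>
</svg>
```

(Gcodetools for Inkscape — laser output)
G21
G90
G0 X58.92 Y22.70
M3 S211
G1 X12.12 Y128.24 F2252
G1 X25.65 Y93.63
G1 X123.55 Y144.27
G1 X19.29 Y10.90
G0 X108.67 Y24.48
M3 S769
G1 X44.95 Y119.16 F1007
G1 X127.57 Y84.63
G1 X115.04 Y158.77
M5
G0 X0.00 Y0.00

Since the viewBox matches the mm dimensions, user units are millimetres directly. The only transform is the Y-flip y_m = 209.39 − y_svg.

Shape 1 is a open polyline drawn with `<polyline>`. Its stroke #0000ff means engrave at S211, F2252. After flipping Y the toolpath is (58.92,22.70) → (12.12,128.24) → (25.65,93.63) → (123.55,144.27) → (19.29,10.90).

Shape 2 is a open polyline drawn with `<polyline>`. Its stroke #ff0000 means cut at S769, F1007. After flipping Y the toolpath is (108.67,24.48) → (44.95,119.16) → (127.57,84.63) → (115.04,158.77).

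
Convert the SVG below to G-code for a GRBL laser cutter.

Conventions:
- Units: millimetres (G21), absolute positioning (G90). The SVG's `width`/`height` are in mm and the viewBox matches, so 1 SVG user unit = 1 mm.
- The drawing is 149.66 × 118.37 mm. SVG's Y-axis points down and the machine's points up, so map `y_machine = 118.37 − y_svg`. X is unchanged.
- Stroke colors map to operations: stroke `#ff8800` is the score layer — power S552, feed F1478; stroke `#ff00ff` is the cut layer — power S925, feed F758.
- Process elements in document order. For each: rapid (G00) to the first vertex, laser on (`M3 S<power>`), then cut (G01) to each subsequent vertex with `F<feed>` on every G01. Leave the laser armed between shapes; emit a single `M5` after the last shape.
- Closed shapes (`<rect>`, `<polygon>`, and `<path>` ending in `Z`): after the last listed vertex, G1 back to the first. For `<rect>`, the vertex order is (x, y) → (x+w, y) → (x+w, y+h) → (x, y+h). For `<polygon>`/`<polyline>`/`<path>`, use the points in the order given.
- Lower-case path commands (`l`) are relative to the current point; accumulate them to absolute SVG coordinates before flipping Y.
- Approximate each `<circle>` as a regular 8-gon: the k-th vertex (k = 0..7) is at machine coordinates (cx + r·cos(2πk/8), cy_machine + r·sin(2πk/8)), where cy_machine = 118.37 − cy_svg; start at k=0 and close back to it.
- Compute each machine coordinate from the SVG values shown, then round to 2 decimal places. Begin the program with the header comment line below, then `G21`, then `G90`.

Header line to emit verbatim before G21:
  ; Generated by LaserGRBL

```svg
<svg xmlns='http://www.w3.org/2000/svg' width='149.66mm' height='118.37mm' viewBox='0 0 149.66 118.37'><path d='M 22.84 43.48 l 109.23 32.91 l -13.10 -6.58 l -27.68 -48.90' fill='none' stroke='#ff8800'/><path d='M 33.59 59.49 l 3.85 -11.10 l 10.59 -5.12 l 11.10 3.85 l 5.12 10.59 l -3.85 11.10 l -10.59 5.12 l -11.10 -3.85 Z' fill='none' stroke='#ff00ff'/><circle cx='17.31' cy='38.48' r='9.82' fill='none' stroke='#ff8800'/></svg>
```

viewBox `0 0 149.66 118.37` with mm width/height → 1 unit = 1 mm. Flip: y_m = 118.37 − y_svg.

**Shape 1** — `<path>` open polyline, stroke `#ff8800` → score (S552, F1478). Machine vertices: (22.84,74.89) → (132.07,41.98) → (118.97,48.56) → (91.29,97.46). Open path.

**Shape 2** — `<path>` regular polygon, stroke `#ff00ff` → cut (S925, F758). Machine vertices: (33.59,58.88) → (37.44,69.98) → (48.03,75.10) → (59.13,71.25) → (64.25,60.66) → (60.40,49.56) → (49.81,44.44) → (38.71,48.29) → (33.59,58.88). Closed: final G1 returns to the first vertex.

**Shape 3** — `<circle>` circle, stroke `#ff8800` → score (S552, F1478). Machine vertices: (27.13,79.89) → (24.25,86.83) → (17.31,89.71) → (10.37,86.83) → (7.49,79.89) → (10.37,72.95) → (17.31,70.07) → (24.25,72.95) → (27.13,79.89). Closed: final G1 returns to the first vertex.

; Generated by LaserGRBL
G21
G90
G00 X22.84 Y74.89
M3 S552
G01 X132.07 Y41.98 F1478
G01 X118.97 Y48.56 F1478
G01 X91.29 Y97.46 F1478
G00 X33.59 Y58.88
M3 S925
G01 X37.44 Y69.98 F758
G01 X48.03 Y75.10 F758
G01 X59.13 Y71.25 F758
G01 X64.25 Y60.66 F758
G01 X60.40 Y49.56 F758
G01 X49.81 Y44.44 F758
G01 X38.71 Y48.29 F758
G01 X33.59 Y58.88 F758
G00 X27.13 Y79.89
M3 S552
G01 X24.25 Y86.83 F1478
G01 X17.31 Y89.71 F1478
G01 X10.37 Y86.83 F1478
G01 X7.49 Y79.89 F1478
G01 X10.37 Y72.95 F1478
G01 X17.31 Y70.07 F1478
G01 X24.25 Y72.95 F1478
G01 X27.13 Y79.89 F1478
M5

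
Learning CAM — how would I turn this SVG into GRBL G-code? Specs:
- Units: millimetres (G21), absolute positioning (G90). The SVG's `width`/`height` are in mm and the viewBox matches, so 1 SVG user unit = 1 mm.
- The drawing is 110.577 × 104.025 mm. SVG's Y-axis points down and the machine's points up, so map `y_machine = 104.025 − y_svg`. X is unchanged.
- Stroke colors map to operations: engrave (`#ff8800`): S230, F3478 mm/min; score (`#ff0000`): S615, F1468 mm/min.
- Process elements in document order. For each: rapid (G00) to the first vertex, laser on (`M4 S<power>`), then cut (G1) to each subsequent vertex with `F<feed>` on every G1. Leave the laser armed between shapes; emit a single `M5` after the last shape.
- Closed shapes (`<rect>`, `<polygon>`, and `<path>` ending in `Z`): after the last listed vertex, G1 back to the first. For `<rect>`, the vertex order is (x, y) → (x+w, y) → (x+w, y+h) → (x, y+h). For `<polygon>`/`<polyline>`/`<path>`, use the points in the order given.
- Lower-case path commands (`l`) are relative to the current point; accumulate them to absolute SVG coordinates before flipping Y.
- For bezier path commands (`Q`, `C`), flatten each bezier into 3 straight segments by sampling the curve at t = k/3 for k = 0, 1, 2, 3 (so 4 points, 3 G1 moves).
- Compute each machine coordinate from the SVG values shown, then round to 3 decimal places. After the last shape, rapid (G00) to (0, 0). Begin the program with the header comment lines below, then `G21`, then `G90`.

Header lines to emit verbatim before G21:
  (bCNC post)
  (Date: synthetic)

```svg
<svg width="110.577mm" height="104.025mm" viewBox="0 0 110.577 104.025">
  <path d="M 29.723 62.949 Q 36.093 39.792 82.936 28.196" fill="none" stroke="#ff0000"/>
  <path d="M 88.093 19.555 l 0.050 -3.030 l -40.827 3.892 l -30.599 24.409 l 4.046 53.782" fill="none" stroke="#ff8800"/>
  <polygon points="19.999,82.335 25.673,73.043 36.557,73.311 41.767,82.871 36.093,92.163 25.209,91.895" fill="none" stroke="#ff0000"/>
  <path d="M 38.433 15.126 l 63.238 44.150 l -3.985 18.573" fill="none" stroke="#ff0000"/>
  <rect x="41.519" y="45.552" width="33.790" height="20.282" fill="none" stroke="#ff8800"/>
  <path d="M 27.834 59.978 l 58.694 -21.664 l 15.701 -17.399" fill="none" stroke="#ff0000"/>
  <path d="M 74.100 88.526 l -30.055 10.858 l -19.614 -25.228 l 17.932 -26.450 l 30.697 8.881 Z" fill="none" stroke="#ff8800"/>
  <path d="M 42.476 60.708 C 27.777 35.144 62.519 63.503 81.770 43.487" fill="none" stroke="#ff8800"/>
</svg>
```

(bCNC post)
(Date: synthetic)
G21
G90
G00 X29.723 Y41.076
M4 S615
G1 X38.467 Y55.229 F1468
G1 X56.204 Y66.814 F1468
G1 X82.936 Y75.829 F1468
G00 X88.093 Y84.470
M4 S230
G1 X88.143 Y87.500 F3478
G1 X47.316 Y83.608 F3478
G1 X16.717 Y59.199 F3478
G1 X20.763 Y5.417 F3478
G00 X19.999 Y21.690
M4 S615
G1 X25.673 Y30.982 F1468
G1 X36.557 Y30.714 F1468
G1 X41.767 Y21.154 F1468
G1 X36.093 Y11.862 F1468
G1 X25.209 Y12.130 F1468
G1 X19.999 Y21.690 F1468
G00 X38.433 Y88.899
M4 S615
G1 X101.671 Y44.749 F1468
G1 X97.686 Y26.176 F1468
G00 X41.519 Y58.473
M4 S230
G1 X75.309 Y58.473 F3478
G1 X75.309 Y38.191 F3478
G1 X41.519 Y38.191 F3478
G1 X41.519 Y58.473 F3478
G00 X27.834 Y44.047
M4 S615
G1 X86.528 Y65.711 F1468
G1 X102.229 Y83.110 F1468
G00 X74.100 Y15.499
M4 S230
G1 X44.045 Y4.641 F3478
G1 X24.431 Y29.869 F3478
G1 X42.363 Y56.319 F3478
G1 X73.060 Y47.438 F3478
G1 X74.100 Y15.499 F3478
G00 X42.476 Y43.317
M4 S230
G1 X41.852 Y54.695 F3478
G1 X59.760 Y52.858 F3478
G1 X81.770 Y60.538 F3478
M5
G00 X0.000 Y0.000

Since the viewBox matches the mm dimensions, user units are millimetres directly. The only transform is the Y-flip y_m = 104.025 − y_svg.

Shape 1 is a quadratic bezier drawn with `<path>`. Its stroke #ff0000 means score at S615, F1468. After flipping Y the toolpath is (29.723,41.076) → (38.467,55.229) → (56.204,66.814) → (82.936,75.829).

Shape 2 is a open polyline drawn with `<path>`. Its stroke #ff8800 means engrave at S230, F3478. After flipping Y the toolpath is (88.093,84.470) → (88.143,87.500) → (47.316,83.608) → (16.717,59.199) → (20.763,5.417).

Shape 3 is a regular polygon drawn with `<polygon>`. Its stroke #ff0000 means score at S615, F1468. After flipping Y the toolpath is (19.999,21.690) → (25.673,30.982) → (36.557,30.714) → (41.767,21.154) → (36.093,11.862) → (25.209,12.130) → (19.999,21.690), returning to the start.

Shape 4 is a open polyline drawn with `<path>`. Its stroke #ff0000 means score at S615, F1468. After flipping Y the toolpath is (38.433,88.899) → (101.671,44.749) → (97.686,26.176).

Shape 5 is a rectangle drawn with `<rect>`. Its stroke #ff8800 means engrave at S230, F3478. After flipping Y the toolpath is (41.519,58.473) → (75.309,58.473) → (75.309,38.191) → (41.519,38.191) → (41.519,58.473), returning to the start.

Shape 6 is a open polyline drawn with `<path>`. Its stroke #ff0000 means score at S615, F1468. After flipping Y the toolpath is (27.834,44.047) → (86.528,65.711) → (102.229,83.110).

Shape 7 is a regular polygon drawn with `<path>`. Its stroke #ff8800 means engrave at S230, F3478. After flipping Y the toolpath is (74.100,15.499) → (44.045,4.641) → (24.431,29.869) → (42.363,56.319) → (73.060,47.438) → (74.100,15.499), returning to the start.

Shape 8 is a cubic bezier drawn with `<path>`. Its stroke #ff8800 means engrave at S230, F3478. After flipping Y the toolpath is (42.476,43.317) → (41.852,54.695) → (59.760,52.858) → (81.770,60.538).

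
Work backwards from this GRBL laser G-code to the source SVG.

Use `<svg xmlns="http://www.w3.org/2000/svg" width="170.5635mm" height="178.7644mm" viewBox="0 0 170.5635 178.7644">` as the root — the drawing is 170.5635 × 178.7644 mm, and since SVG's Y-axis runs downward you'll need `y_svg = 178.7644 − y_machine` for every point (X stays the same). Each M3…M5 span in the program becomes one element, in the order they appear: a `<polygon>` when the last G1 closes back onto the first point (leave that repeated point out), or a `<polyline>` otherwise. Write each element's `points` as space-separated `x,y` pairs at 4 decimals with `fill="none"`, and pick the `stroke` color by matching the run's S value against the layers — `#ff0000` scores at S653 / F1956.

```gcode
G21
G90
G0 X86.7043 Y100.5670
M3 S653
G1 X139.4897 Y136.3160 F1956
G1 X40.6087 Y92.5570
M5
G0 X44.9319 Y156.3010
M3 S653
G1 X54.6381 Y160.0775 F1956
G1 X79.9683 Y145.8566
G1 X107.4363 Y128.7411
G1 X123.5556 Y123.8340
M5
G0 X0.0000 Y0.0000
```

Machine Y-up, SVG Y-down with viewBox height 178.7644, so y_svg = 178.7644 − y_machine; X carries over. Every run uses S653, so all elements get stroke `#ff0000` (score).

Run 1: The run is open, so emit a `<polyline>` with points (Y-flipped): 86.7043,78.1974 139.4897,42.4484 40.6087,86.2074.

Run 2: The run is open, so emit a `<polyline>` with points (Y-flipped): 44.9319,22.4634 54.6381,18.6869 79.9683,32.9078 107.4363,50.0233 123.5556,54.9304.

<svg xmlns="http://www.w3.org/2000/svg" width="170.5635mm" height="178.7644mm" viewBox="0 0 170.5635 178.7644">
  <polyline points="86.7043,78.1974 139.4897,42.4484 40.6087,86.2074" fill="none" stroke="#ff0000"/>
  <polyline points="44.9319,22.4634 54.6381,18.6869 79.9683,32.9078 107.4363,50.0233 123.5556,54.9304" fill="none" stroke="#ff0000"/>
</svg>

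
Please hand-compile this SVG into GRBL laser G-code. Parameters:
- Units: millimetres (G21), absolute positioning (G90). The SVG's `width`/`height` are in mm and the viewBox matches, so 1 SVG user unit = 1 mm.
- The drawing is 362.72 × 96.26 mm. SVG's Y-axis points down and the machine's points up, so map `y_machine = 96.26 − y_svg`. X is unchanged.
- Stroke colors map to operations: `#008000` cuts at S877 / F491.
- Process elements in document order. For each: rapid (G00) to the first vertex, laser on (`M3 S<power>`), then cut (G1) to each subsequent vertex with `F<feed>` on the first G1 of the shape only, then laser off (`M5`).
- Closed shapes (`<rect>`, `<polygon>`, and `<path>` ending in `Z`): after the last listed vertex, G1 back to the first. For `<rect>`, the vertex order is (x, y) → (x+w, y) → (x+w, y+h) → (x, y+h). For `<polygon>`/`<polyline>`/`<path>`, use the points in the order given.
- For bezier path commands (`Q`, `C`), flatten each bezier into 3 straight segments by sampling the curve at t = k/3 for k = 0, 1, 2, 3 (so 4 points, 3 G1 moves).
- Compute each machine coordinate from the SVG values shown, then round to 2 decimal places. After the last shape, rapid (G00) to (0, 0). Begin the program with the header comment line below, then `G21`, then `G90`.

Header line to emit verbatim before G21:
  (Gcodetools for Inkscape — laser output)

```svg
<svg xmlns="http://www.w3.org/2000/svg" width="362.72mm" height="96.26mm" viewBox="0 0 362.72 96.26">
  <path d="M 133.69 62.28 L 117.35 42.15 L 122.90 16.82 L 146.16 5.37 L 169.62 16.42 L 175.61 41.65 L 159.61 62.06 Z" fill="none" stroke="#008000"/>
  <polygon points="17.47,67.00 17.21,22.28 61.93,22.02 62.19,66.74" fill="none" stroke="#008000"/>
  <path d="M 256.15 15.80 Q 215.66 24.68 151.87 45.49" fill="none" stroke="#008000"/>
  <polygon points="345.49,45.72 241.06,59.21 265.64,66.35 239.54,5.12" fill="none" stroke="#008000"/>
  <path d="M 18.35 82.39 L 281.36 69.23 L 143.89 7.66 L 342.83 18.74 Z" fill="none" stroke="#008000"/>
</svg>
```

1 u = 1 mm; y_m = 96.26 − y.

[1] `<path>` regular polygon, #008000→cut S877 F491: (133.69,33.98) → (117.35,54.11) → (122.90,79.44) → (146.16,90.89) → (169.62,79.84) → (175.61,54.61) → (159.61,34.20) → (133.69,33.98) (closed)

[2] `<polygon>` regular polygon, #008000→cut S877 F491: (17.47,29.26) → (17.21,73.98) → (61.93,74.24) → (62.19,29.52) → (17.47,29.26) (closed)

[3] `<path>` quadratic bezier, #008000→cut S877 F491: (256.15,80.46) → (226.57,73.21) → (191.81,63.32) → (151.87,50.77)

[4] `<polygon>` closed polygon, #008000→cut S877 F491: (345.49,50.54) → (241.06,37.05) → (265.64,29.91) → (239.54,91.14) → (345.49,50.54) (closed)

[5] `<path>` closed polygon, #008000→cut S877 F491: (18.35,13.87) → (281.36,27.03) → (143.89,88.60) → (342.83,77.52) → (18.35,13.87) (closed)

(Gcodetools for Inkscape — laser output)
G21
G90
G00 X133.69 Y33.98
M3 S877
G1 X117.35 Y54.11 F491
G1 X122.90 Y79.44
G1 X146.16 Y90.89
G1 X169.62 Y79.84
G1 X175.61 Y54.61
G1 X159.61 Y34.20
G1 X133.69 Y33.98
M5
G00 X17.47 Y29.26
M3 S877
G1 X17.21 Y73.98 F491
G1 X61.93 Y74.24
G1 X62.19 Y29.52
G1 X17.47 Y29.26
M5
G00 X256.15 Y80.46
M3 S877
G1 X226.57 Y73.21 F491
G1 X191.81 Y63.32
G1 X151.87 Y50.77
M5
G00 X345.49 Y50.54
M3 S877
G1 X241.06 Y37.05 F491
G1 X265.64 Y29.91
G1 X239.54 Y91.14
G1 X345.49 Y50.54
M5
G00 X18.35 Y13.87
M3 S877
G1 X281.36 Y27.03 F491
G1 X143.89 Y88.60
G1 X342.83 Y77.52
G1 X18.35 Y13.87
M5
G00 X0.00 Y0.00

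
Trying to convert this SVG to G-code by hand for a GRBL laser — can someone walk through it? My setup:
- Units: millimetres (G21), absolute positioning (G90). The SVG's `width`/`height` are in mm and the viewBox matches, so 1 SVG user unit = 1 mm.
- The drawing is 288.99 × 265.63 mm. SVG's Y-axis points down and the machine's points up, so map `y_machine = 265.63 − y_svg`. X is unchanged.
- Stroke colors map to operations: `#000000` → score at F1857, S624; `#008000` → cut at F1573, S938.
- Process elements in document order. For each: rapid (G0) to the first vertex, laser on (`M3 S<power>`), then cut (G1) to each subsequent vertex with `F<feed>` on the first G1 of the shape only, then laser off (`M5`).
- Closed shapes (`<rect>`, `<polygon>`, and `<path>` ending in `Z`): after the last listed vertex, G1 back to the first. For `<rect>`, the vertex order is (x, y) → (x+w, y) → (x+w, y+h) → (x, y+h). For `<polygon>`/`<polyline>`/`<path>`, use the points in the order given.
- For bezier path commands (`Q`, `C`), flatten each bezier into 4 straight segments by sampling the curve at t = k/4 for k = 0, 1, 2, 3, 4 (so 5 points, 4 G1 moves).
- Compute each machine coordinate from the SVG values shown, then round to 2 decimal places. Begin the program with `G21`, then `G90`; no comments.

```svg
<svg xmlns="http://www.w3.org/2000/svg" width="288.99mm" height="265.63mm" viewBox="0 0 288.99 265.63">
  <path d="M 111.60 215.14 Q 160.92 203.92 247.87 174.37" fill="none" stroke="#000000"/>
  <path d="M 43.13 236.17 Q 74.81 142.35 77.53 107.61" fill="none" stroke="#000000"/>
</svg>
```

Since the viewBox matches the mm dimensions, user units are millimetres directly. The only transform is the Y-flip y_m = 265.63 − y_svg.

Shape 1 is a quadratic bezier drawn with `<path>`. Its stroke #000000 means score at S624, F1857. After flipping Y the toolpath is (111.60,50.49) → (138.61,57.25) → (170.33,66.29) → (206.75,77.63) → (247.87,91.26).

Shape 2 is a quadratic bezier drawn with `<path>`. Its stroke #000000 means score at S624, F1857. After flipping Y the toolpath is (43.13,29.46) → (57.16,72.68) → (67.57,108.51) → (74.36,136.96) → (77.53,158.02).

G21
G90
G0 X111.60 Y50.49
M3 S624
G1 X138.61 Y57.25 F1857
G1 X170.33 Y66.29
G1 X206.75 Y77.63
G1 X247.87 Y91.26
M5
G0 X43.13 Y29.46
M3 S624
G1 X57.16 Y72.68 F1857
G1 X67.57 Y108.51
G1 X74.36 Y136.96
G1 X77.53 Y158.02
M5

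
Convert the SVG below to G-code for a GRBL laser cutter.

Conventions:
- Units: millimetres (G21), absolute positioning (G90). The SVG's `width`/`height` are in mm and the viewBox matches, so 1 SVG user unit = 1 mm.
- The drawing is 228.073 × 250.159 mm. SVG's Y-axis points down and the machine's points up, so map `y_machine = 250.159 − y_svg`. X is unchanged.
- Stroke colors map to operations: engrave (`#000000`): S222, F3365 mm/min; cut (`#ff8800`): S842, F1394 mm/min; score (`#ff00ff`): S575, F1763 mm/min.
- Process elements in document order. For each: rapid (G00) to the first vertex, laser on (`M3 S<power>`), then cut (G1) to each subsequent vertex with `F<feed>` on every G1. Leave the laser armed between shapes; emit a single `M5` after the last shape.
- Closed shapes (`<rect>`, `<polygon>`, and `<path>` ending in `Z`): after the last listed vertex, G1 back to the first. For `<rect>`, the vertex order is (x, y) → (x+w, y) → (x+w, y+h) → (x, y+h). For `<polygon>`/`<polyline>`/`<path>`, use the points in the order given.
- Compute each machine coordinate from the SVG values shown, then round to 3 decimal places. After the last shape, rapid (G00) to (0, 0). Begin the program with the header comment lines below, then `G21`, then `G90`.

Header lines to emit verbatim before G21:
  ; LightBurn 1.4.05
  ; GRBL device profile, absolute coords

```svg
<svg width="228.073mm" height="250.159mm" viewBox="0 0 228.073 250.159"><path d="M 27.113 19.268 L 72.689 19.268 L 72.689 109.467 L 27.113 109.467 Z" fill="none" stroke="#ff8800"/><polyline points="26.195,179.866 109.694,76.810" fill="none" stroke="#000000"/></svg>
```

1 u = 1 mm; y_m = 250.159 − y.

[1] `<path>` rectangle, #ff8800→cut S842 F1394: (27.113,230.891) → (72.689,230.891) → (72.689,140.692) → (27.113,140.692) → (27.113,230.891) (closed)

[2] `<polyline>` line segment, #000000→engrave S222 F3365: (26.195,70.293) → (109.694,173.349)

; LightBurn 1.4.05
; GRBL device profile, absolute coords
G21
G90
G00 X27.113 Y230.891
M3 S842
G1 X72.689 Y230.891 F1394
G1 X72.689 Y140.692 F1394
G1 X27.113 Y140.692 F1394
G1 X27.113 Y230.891 F1394
G00 X26.195 Y70.293
M3 S222
G1 X109.694 Y173.349 F3365
M5
G00 X0.000 Y0.000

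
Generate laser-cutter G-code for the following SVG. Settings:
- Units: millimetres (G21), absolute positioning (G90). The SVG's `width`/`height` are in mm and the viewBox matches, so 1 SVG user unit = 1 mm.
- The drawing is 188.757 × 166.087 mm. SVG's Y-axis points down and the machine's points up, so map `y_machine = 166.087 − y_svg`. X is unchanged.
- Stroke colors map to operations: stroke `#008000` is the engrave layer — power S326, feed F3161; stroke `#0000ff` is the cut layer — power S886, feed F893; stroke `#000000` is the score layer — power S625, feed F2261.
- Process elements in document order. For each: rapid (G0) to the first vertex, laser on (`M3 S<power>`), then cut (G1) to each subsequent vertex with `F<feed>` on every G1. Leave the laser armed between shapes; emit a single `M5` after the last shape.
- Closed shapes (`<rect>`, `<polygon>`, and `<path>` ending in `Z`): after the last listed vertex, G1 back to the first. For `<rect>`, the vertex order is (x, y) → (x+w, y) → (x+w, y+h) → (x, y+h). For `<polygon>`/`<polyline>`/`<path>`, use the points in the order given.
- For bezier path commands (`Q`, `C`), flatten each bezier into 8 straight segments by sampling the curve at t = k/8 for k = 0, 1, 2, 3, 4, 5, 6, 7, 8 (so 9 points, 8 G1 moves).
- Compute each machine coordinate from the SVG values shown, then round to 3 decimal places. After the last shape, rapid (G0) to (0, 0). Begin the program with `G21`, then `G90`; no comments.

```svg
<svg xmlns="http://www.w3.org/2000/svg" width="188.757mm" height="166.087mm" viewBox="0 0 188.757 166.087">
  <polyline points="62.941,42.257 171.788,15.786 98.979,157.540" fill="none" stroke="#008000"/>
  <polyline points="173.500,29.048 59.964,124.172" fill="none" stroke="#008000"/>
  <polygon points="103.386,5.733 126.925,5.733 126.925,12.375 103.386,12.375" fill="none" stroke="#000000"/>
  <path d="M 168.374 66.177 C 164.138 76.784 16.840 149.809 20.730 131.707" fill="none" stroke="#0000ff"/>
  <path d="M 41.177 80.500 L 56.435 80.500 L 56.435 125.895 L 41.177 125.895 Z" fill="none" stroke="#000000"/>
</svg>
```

G21
G90
G0 X62.941 Y123.830
M3 S326
G1 X171.788 Y150.301 F3161
G1 X98.979 Y8.547 F3161
G0 X173.500 Y137.039
M3 S326
G1 X59.964 Y41.915 F3161
G0 X103.386 Y160.354
M3 S625
G1 X126.925 Y160.354 F2261
G1 X126.925 Y153.712 F2261
G1 X103.386 Y153.712 F2261
G1 X103.386 Y160.354 F2261
G0 X168.374 Y99.910
M3 S886
G1 X160.654 Y93.306 F893
G1 X142.971 Y82.651 F893
G1 X118.771 Y69.742 F893
G1 X91.505 Y56.379 F893
G1 X64.619 Y44.362 F893
G1 X41.563 Y35.491 F893
G1 X25.783 Y31.563 F893
G1 X20.730 Y34.380 F893
G0 X41.177 Y85.587
M3 S625
G1 X56.435 Y85.587 F2261
G1 X56.435 Y40.192 F2261
G1 X41.177 Y40.192 F2261
G1 X41.177 Y85.587 F2261
M5
G0 X0.000 Y0.000

Since the viewBox matches the mm dimensions, user units are millimetres directly. The only transform is the Y-flip y_m = 166.087 − y_svg.

Shape 1 is a open polyline drawn with `<polyline>`. Its stroke #008000 means engrave at S326, F3161. After flipping Y the toolpath is (62.941,123.830) → (171.788,150.301) → (98.979,8.547).

Shape 2 is a line segment drawn with `<polyline>`. Its stroke #008000 means engrave at S326, F3161. After flipping Y the toolpath is (173.500,137.039) → (59.964,41.915).

Shape 3 is a rectangle drawn with `<polygon>`. Its stroke #000000 means score at S625, F2261. After flipping Y the toolpath is (103.386,160.354) → (126.925,160.354) → (126.925,153.712) → (103.386,153.712) → (103.386,160.354), returning to the start.

Shape 4 is a cubic bezier drawn with `<path>`. Its stroke #0000ff means cut at S886, F893. After flipping Y the toolpath is (168.374,99.910) → (160.654,93.306) → (142.971,82.651) → (118.771,69.742) → (91.505,56.379) → (64.619,44.362) → (41.563,35.491) → (25.783,31.563) → (20.730,34.380).

Shape 5 is a rectangle drawn with `<path>`. Its stroke #000000 means score at S625, F2261. After flipping Y the toolpath is (41.177,85.587) → (56.435,85.587) → (56.435,40.192) → (41.177,40.192) → (41.177,85.587), returning to the start.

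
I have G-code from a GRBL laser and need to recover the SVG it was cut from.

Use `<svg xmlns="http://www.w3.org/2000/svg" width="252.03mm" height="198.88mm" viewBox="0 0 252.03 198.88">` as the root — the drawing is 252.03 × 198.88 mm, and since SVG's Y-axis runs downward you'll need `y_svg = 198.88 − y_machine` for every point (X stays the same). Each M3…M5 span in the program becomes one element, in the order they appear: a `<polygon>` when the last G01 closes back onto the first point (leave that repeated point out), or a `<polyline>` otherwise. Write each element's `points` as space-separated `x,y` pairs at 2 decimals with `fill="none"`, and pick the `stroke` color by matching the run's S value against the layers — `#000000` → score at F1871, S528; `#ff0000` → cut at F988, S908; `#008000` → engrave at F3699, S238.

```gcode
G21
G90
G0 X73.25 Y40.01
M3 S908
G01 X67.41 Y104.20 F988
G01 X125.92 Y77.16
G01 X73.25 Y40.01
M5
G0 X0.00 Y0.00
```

y_svg = 198.88 − y_m. Every run uses S908, so all elements get stroke `#ff0000` (cut).

[1] closed run; points: 73.25,158.87 67.41,94.68 125.92,121.72

<svg xmlns="http://www.w3.org/2000/svg" width="252.03mm" height="198.88mm" viewBox="0 0 252.03 198.88">
  <polygon points="73.25,158.87 67.41,94.68 125.92,121.72" fill="none" stroke="#ff0000"/>
</svg>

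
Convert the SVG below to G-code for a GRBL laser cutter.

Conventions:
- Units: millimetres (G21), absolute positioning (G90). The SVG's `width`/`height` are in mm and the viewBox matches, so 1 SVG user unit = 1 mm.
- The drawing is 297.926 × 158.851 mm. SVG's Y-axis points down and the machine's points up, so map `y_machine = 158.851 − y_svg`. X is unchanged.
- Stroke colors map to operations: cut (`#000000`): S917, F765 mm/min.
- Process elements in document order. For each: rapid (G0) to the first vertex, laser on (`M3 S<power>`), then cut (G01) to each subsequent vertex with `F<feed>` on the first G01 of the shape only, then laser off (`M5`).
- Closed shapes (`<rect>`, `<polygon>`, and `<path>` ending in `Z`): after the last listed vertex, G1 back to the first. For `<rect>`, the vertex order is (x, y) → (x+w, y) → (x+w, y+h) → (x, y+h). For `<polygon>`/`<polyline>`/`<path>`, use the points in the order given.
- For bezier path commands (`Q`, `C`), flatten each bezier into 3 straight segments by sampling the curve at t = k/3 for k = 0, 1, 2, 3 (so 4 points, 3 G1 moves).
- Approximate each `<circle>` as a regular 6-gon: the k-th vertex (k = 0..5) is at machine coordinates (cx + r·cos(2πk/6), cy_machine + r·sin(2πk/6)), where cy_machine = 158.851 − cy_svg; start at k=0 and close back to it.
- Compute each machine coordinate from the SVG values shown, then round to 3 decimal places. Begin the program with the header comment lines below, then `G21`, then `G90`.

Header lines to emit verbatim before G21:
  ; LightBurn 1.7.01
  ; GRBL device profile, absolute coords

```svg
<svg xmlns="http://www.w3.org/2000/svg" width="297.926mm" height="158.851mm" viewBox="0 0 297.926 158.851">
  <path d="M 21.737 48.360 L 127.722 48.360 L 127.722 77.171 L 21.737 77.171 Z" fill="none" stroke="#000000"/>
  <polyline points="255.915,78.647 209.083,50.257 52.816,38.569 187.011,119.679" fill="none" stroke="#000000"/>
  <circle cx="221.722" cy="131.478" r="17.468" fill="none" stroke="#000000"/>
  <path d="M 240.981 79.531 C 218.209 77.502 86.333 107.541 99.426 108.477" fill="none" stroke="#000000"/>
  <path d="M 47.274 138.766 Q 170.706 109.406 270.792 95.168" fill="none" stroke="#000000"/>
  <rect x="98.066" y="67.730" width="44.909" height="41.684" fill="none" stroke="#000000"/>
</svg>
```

viewBox `0 0 297.926 158.851` with mm width/height → 1 unit = 1 mm. Flip: y_m = 158.851 − y_svg.

**Shape 1** — `<path>` rectangle, stroke `#000000` → cut (S917, F765). Machine vertices: (21.737,110.491) → (127.722,110.491) → (127.722,81.680) → (21.737,81.680) → (21.737,110.491). Closed: final G1 returns to the first vertex.

**Shape 2** — `<polyline>` open polyline, stroke `#000000` → cut (S917, F765). Machine vertices: (255.915,80.204) → (209.083,108.594) → (52.816,120.282) → (187.011,39.172). Open path.

**Shape 3** — `<circle>` circle, stroke `#000000` → cut (S917, F765). Machine vertices: (239.190,27.373) → (230.456,42.501) → (212.988,42.501) → (204.254,27.373) → (212.988,12.245) → (230.456,12.245) → (239.190,27.373). Closed: final G1 returns to the first vertex.

**Shape 4** — `<path>` cubic bezier, stroke `#000000` → cut (S917, F765). Control points (SVG): P0=(240.981,79.531), P1=(218.209,77.502), P2=(86.333,107.541), P3=(99.426,108.477); sampled at t=k/3. Machine vertices: (240.981,79.320) → (191.251,72.925) → (125.246,58.745) → (99.426,50.374). Open path.

**Shape 5** — `<path>` quadratic bezier, stroke `#000000` → cut (S917, F765). Control points (SVG): P0=(47.274,138.766), P1=(170.706,109.406), P2=(270.792,95.168); sampled at t=k/3. Machine vertices: (47.274,20.085) → (126.968,37.978) → (201.474,52.511) → (270.792,63.683). Open path.

**Shape 6** — `<rect>` rectangle, stroke `#000000` → cut (S917, F765). Machine vertices: (98.066,91.121) → (142.975,91.121) → (142.975,49.437) → (98.066,49.437) → (98.066,91.121). Closed: final G1 returns to the first vertex.

; LightBurn 1.7.01
; GRBL device profile, absolute coords
G21
G90
G0 X21.737 Y110.491
M3 S917
G01 X127.722 Y110.491 F765
G01 X127.722 Y81.680
G01 X21.737 Y81.680
G01 X21.737 Y110.491
M5
G0 X255.915 Y80.204
M3 S917
G01 X209.083 Y108.594 F765
G01 X52.816 Y120.282
G01 X187.011 Y39.172
M5
G0 X239.190 Y27.373
M3 S917
G01 X230.456 Y42.501 F765
G01 X212.988 Y42.501
G01 X204.254 Y27.373
G01 X212.988 Y12.245
G01 X230.456 Y12.245
G01 X239.190 Y27.373
M5
G0 X240.981 Y79.320
M3 S917
G01 X191.251 Y72.925 F765
G01 X125.246 Y58.745
G01 X99.426 Y50.374
M5
G0 X47.274 Y20.085
M3 S917
G01 X126.968 Y37.978 F765
G01 X201.474 Y52.511
G01 X270.792 Y63.683
M5
G0 X98.066 Y91.121
M3 S917
G01 X142.975 Y91.121 F765
G01 X142.975 Y49.437
G01 X98.066 Y49.437
G01 X98.066 Y91.121
M5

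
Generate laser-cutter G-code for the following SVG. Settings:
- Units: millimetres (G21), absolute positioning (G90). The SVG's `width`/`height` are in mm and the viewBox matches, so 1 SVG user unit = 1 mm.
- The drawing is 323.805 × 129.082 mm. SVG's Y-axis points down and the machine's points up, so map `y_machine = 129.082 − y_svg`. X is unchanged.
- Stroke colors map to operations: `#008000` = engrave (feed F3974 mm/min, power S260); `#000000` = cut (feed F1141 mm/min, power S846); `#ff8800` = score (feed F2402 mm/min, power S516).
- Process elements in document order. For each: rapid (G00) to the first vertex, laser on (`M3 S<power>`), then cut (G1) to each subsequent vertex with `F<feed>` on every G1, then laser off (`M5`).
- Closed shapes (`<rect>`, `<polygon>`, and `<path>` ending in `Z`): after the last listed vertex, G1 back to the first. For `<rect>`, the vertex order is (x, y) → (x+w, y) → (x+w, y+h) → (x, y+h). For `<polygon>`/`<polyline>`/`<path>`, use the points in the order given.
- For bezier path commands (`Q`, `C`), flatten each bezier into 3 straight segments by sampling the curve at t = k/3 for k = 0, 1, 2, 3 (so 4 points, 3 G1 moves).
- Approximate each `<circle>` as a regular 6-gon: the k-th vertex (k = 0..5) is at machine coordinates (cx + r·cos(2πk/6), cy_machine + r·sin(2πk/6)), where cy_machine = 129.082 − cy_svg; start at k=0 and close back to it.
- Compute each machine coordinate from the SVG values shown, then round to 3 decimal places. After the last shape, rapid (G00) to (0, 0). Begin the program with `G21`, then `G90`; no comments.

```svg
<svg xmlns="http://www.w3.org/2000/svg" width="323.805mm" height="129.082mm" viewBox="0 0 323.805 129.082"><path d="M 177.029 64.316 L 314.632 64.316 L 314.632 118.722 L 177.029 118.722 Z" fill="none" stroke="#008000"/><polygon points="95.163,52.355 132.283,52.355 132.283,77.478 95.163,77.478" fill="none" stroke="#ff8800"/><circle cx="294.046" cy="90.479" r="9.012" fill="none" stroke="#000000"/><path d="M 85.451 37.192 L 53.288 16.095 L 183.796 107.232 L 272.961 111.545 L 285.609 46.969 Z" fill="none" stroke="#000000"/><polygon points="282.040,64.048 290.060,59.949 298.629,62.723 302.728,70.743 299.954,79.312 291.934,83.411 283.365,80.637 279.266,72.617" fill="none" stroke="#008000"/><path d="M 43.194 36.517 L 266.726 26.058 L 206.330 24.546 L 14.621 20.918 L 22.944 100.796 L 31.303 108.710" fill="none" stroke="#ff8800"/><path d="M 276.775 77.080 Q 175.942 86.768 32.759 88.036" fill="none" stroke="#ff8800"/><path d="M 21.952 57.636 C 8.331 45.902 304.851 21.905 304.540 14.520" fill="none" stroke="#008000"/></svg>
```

G21
G90
G00 X177.029 Y64.766
M3 S260
G1 X314.632 Y64.766 F3974
G1 X314.632 Y10.360 F3974
G1 X177.029 Y10.360 F3974
G1 X177.029 Y64.766 F3974
M5
G00 X95.163 Y76.727
M3 S516
G1 X132.283 Y76.727 F2402
G1 X132.283 Y51.604 F2402
G1 X95.163 Y51.604 F2402
G1 X95.163 Y76.727 F2402
M5
G00 X303.058 Y38.603
M3 S846
G1 X298.552 Y46.408 F1141
G1 X289.540 Y46.408 F1141
G1 X285.034 Y38.603 F1141
G1 X289.540 Y30.798 F1141
G1 X298.552 Y30.798 F1141
G1 X303.058 Y38.603 F1141
M5
G00 X85.451 Y91.890
M3 S846
G1 X53.288 Y112.987 F1141
G1 X183.796 Y21.850 F1141
G1 X272.961 Y17.537 F1141
G1 X285.609 Y82.113 F1141
G1 X85.451 Y91.890 F1141
M5
G00 X282.040 Y65.034
M3 S260
G1 X290.060 Y69.133 F3974
G1 X298.629 Y66.359 F3974
G1 X302.728 Y58.339 F3974
G1 X299.954 Y49.770 F3974
G1 X291.934 Y45.671 F3974
G1 X283.365 Y48.445 F3974
G1 X279.266 Y56.465 F3974
G1 X282.040 Y65.034 F3974
M5
G00 X43.194 Y92.565
M3 S516
G1 X266.726 Y103.024 F2402
G1 X206.330 Y104.536 F2402
G1 X14.621 Y108.164 F2402
G1 X22.944 Y28.286 F2402
G1 X31.303 Y20.372 F2402
M5
G00 X276.775 Y52.002
M3 S516
G1 X204.847 Y46.479 F2402
G1 X123.509 Y42.827 F2402
G1 X32.759 Y41.046 F2402
M5
G00 X21.952 Y71.446
M3 S260
G1 X89.231 Y86.198 F3974
G1 X228.388 Y102.709 F3974
G1 X304.540 Y114.562 F3974
M5
G00 X0.000 Y0.000

Since the viewBox matches the mm dimensions, user units are millimetres directly. The only transform is the Y-flip y_m = 129.082 − y_svg.

Shape 1 is a rectangle drawn with `<path>`. Its stroke #008000 means engrave at S260, F3974. After flipping Y the toolpath is (177.029,64.766) → (314.632,64.766) → (314.632,10.360) → (177.029,10.360) → (177.029,64.766), returning to the start.

Shape 2 is a rectangle drawn with `<polygon>`. Its stroke #ff8800 means score at S516, F2402. After flipping Y the toolpath is (95.163,76.727) → (132.283,76.727) → (132.283,51.604) → (95.163,51.604) → (95.163,76.727), returning to the start.

Shape 3 is a circle drawn with `<circle>`. Its stroke #000000 means cut at S846, F1141. After flipping Y the toolpath is (303.058,38.603) → (298.552,46.408) → (289.540,46.408) → (285.034,38.603) → (289.540,30.798) → (298.552,30.798) → (303.058,38.603), returning to the start.

Shape 4 is a closed polygon drawn with `<path>`. Its stroke #000000 means cut at S846, F1141. After flipping Y the toolpath is (85.451,91.890) → (53.288,112.987) → (183.796,21.850) → (272.961,17.537) → (285.609,82.113) → (85.451,91.890), returning to the start.

Shape 5 is a regular polygon drawn with `<polygon>`. Its stroke #008000 means engrave at S260, F3974. After flipping Y the toolpath is (282.040,65.034) → (290.060,69.133) → (298.629,66.359) → (302.728,58.339) → (299.954,49.770) → (291.934,45.671) → (283.365,48.445) → (279.266,56.465) → (282.040,65.034), returning to the start.

Shape 6 is a open polyline drawn with `<path>`. Its stroke #ff8800 means score at S516, F2402. After flipping Y the toolpath is (43.194,92.565) → (266.726,103.024) → (206.330,104.536) → (14.621,108.164) → (22.944,28.286) → (31.303,20.372).

Shape 7 is a quadratic bezier drawn with `<path>`. Its stroke #ff8800 means score at S516, F2402. After flipping Y the toolpath is (276.775,52.002) → (204.847,46.479) → (123.509,42.827) → (32.759,41.046).

Shape 8 is a cubic bezier drawn with `<path>`. Its stroke #008000 means engrave at S260, F3974. After flipping Y the toolpath is (21.952,71.446) → (89.231,86.198) → (228.388,102.709) → (304.540,114.562).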